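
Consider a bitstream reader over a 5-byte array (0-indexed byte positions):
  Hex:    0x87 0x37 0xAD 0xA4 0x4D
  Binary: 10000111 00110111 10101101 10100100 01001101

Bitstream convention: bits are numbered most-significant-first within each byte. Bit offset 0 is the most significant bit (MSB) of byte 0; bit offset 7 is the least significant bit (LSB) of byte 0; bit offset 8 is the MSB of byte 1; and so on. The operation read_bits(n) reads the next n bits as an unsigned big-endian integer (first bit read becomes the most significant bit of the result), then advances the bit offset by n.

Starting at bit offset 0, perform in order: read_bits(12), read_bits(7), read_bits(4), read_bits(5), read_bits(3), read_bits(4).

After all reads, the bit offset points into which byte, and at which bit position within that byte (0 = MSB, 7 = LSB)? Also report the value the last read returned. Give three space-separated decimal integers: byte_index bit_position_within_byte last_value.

Answer: 4 3 2

Derivation:
Read 1: bits[0:12] width=12 -> value=2163 (bin 100001110011); offset now 12 = byte 1 bit 4; 28 bits remain
Read 2: bits[12:19] width=7 -> value=61 (bin 0111101); offset now 19 = byte 2 bit 3; 21 bits remain
Read 3: bits[19:23] width=4 -> value=6 (bin 0110); offset now 23 = byte 2 bit 7; 17 bits remain
Read 4: bits[23:28] width=5 -> value=26 (bin 11010); offset now 28 = byte 3 bit 4; 12 bits remain
Read 5: bits[28:31] width=3 -> value=2 (bin 010); offset now 31 = byte 3 bit 7; 9 bits remain
Read 6: bits[31:35] width=4 -> value=2 (bin 0010); offset now 35 = byte 4 bit 3; 5 bits remain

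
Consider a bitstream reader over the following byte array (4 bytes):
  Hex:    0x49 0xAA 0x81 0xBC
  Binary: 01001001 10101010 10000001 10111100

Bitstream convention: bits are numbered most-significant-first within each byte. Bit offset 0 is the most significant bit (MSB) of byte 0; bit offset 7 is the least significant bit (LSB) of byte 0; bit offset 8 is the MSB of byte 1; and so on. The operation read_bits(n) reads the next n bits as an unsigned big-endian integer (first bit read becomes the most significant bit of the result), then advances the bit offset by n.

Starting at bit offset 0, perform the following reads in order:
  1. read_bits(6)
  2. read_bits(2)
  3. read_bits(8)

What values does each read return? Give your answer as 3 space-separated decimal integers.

Answer: 18 1 170

Derivation:
Read 1: bits[0:6] width=6 -> value=18 (bin 010010); offset now 6 = byte 0 bit 6; 26 bits remain
Read 2: bits[6:8] width=2 -> value=1 (bin 01); offset now 8 = byte 1 bit 0; 24 bits remain
Read 3: bits[8:16] width=8 -> value=170 (bin 10101010); offset now 16 = byte 2 bit 0; 16 bits remain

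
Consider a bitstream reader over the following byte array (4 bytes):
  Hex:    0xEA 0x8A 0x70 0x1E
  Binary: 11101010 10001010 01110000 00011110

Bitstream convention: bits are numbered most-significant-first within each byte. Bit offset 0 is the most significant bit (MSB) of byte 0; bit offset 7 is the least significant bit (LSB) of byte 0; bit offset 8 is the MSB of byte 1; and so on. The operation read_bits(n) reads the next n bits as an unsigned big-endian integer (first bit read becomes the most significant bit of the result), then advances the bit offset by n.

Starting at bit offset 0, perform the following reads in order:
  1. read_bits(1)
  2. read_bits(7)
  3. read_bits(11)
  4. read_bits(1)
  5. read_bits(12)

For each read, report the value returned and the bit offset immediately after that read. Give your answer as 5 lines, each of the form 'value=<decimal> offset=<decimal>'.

Read 1: bits[0:1] width=1 -> value=1 (bin 1); offset now 1 = byte 0 bit 1; 31 bits remain
Read 2: bits[1:8] width=7 -> value=106 (bin 1101010); offset now 8 = byte 1 bit 0; 24 bits remain
Read 3: bits[8:19] width=11 -> value=1107 (bin 10001010011); offset now 19 = byte 2 bit 3; 13 bits remain
Read 4: bits[19:20] width=1 -> value=1 (bin 1); offset now 20 = byte 2 bit 4; 12 bits remain
Read 5: bits[20:32] width=12 -> value=30 (bin 000000011110); offset now 32 = byte 4 bit 0; 0 bits remain

Answer: value=1 offset=1
value=106 offset=8
value=1107 offset=19
value=1 offset=20
value=30 offset=32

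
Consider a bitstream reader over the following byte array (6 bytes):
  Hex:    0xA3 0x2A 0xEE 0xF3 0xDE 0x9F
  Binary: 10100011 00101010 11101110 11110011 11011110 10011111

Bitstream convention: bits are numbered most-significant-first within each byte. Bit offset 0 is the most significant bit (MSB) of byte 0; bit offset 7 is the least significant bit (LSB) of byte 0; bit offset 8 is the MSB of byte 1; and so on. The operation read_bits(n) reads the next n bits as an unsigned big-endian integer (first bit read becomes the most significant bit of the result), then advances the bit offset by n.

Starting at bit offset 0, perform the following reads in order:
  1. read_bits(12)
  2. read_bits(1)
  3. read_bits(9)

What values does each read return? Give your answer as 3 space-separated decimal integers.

Answer: 2610 1 187

Derivation:
Read 1: bits[0:12] width=12 -> value=2610 (bin 101000110010); offset now 12 = byte 1 bit 4; 36 bits remain
Read 2: bits[12:13] width=1 -> value=1 (bin 1); offset now 13 = byte 1 bit 5; 35 bits remain
Read 3: bits[13:22] width=9 -> value=187 (bin 010111011); offset now 22 = byte 2 bit 6; 26 bits remain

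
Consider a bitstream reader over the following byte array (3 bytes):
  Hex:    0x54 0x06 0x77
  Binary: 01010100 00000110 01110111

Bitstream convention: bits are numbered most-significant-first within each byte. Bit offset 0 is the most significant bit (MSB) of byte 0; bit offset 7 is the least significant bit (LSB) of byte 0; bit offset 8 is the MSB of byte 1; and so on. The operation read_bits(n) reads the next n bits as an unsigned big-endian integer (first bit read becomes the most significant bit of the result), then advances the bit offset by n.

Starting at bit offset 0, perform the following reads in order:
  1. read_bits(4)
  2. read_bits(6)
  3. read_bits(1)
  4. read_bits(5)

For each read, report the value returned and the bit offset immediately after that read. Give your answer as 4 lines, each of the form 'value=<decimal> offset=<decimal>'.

Read 1: bits[0:4] width=4 -> value=5 (bin 0101); offset now 4 = byte 0 bit 4; 20 bits remain
Read 2: bits[4:10] width=6 -> value=16 (bin 010000); offset now 10 = byte 1 bit 2; 14 bits remain
Read 3: bits[10:11] width=1 -> value=0 (bin 0); offset now 11 = byte 1 bit 3; 13 bits remain
Read 4: bits[11:16] width=5 -> value=6 (bin 00110); offset now 16 = byte 2 bit 0; 8 bits remain

Answer: value=5 offset=4
value=16 offset=10
value=0 offset=11
value=6 offset=16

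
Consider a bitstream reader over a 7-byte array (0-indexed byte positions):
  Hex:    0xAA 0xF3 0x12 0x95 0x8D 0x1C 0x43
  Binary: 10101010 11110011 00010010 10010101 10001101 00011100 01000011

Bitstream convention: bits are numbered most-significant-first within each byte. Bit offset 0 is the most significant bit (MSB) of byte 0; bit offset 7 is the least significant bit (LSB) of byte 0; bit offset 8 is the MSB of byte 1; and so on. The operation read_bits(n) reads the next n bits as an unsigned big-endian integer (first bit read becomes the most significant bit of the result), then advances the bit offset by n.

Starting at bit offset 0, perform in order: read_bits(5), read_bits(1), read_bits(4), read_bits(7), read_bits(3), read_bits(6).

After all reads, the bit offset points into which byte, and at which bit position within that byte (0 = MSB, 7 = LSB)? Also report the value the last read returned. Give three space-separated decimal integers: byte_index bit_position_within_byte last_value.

Answer: 3 2 10

Derivation:
Read 1: bits[0:5] width=5 -> value=21 (bin 10101); offset now 5 = byte 0 bit 5; 51 bits remain
Read 2: bits[5:6] width=1 -> value=0 (bin 0); offset now 6 = byte 0 bit 6; 50 bits remain
Read 3: bits[6:10] width=4 -> value=11 (bin 1011); offset now 10 = byte 1 bit 2; 46 bits remain
Read 4: bits[10:17] width=7 -> value=102 (bin 1100110); offset now 17 = byte 2 bit 1; 39 bits remain
Read 5: bits[17:20] width=3 -> value=1 (bin 001); offset now 20 = byte 2 bit 4; 36 bits remain
Read 6: bits[20:26] width=6 -> value=10 (bin 001010); offset now 26 = byte 3 bit 2; 30 bits remain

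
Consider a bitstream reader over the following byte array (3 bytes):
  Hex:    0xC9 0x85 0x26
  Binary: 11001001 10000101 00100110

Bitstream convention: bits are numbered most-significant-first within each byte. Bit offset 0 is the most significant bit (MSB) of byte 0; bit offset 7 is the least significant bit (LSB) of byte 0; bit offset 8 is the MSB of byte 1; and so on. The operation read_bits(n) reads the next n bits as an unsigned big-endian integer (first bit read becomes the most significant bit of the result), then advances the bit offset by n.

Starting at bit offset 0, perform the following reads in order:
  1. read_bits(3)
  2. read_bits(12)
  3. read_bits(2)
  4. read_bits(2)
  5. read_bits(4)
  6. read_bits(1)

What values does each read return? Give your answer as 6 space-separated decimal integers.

Read 1: bits[0:3] width=3 -> value=6 (bin 110); offset now 3 = byte 0 bit 3; 21 bits remain
Read 2: bits[3:15] width=12 -> value=1218 (bin 010011000010); offset now 15 = byte 1 bit 7; 9 bits remain
Read 3: bits[15:17] width=2 -> value=2 (bin 10); offset now 17 = byte 2 bit 1; 7 bits remain
Read 4: bits[17:19] width=2 -> value=1 (bin 01); offset now 19 = byte 2 bit 3; 5 bits remain
Read 5: bits[19:23] width=4 -> value=3 (bin 0011); offset now 23 = byte 2 bit 7; 1 bits remain
Read 6: bits[23:24] width=1 -> value=0 (bin 0); offset now 24 = byte 3 bit 0; 0 bits remain

Answer: 6 1218 2 1 3 0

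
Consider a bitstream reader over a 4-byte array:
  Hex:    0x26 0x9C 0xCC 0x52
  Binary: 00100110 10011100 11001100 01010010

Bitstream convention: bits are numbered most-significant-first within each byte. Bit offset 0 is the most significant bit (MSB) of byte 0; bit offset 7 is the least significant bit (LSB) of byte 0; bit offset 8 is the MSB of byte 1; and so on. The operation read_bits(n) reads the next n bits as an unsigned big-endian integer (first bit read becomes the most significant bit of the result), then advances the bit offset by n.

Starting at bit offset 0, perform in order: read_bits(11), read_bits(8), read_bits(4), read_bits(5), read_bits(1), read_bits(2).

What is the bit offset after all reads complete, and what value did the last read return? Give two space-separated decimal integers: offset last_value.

Read 1: bits[0:11] width=11 -> value=308 (bin 00100110100); offset now 11 = byte 1 bit 3; 21 bits remain
Read 2: bits[11:19] width=8 -> value=230 (bin 11100110); offset now 19 = byte 2 bit 3; 13 bits remain
Read 3: bits[19:23] width=4 -> value=6 (bin 0110); offset now 23 = byte 2 bit 7; 9 bits remain
Read 4: bits[23:28] width=5 -> value=5 (bin 00101); offset now 28 = byte 3 bit 4; 4 bits remain
Read 5: bits[28:29] width=1 -> value=0 (bin 0); offset now 29 = byte 3 bit 5; 3 bits remain
Read 6: bits[29:31] width=2 -> value=1 (bin 01); offset now 31 = byte 3 bit 7; 1 bits remain

Answer: 31 1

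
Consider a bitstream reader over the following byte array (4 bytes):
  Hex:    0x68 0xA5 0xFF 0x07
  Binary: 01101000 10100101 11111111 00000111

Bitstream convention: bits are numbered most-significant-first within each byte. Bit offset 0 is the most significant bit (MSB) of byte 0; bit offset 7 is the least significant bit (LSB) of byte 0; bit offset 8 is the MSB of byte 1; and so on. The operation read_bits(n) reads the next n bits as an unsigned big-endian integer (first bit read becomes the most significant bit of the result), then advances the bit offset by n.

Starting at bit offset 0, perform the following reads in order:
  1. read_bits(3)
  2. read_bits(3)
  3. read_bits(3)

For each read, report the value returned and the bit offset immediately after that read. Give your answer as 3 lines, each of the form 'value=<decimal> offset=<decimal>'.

Read 1: bits[0:3] width=3 -> value=3 (bin 011); offset now 3 = byte 0 bit 3; 29 bits remain
Read 2: bits[3:6] width=3 -> value=2 (bin 010); offset now 6 = byte 0 bit 6; 26 bits remain
Read 3: bits[6:9] width=3 -> value=1 (bin 001); offset now 9 = byte 1 bit 1; 23 bits remain

Answer: value=3 offset=3
value=2 offset=6
value=1 offset=9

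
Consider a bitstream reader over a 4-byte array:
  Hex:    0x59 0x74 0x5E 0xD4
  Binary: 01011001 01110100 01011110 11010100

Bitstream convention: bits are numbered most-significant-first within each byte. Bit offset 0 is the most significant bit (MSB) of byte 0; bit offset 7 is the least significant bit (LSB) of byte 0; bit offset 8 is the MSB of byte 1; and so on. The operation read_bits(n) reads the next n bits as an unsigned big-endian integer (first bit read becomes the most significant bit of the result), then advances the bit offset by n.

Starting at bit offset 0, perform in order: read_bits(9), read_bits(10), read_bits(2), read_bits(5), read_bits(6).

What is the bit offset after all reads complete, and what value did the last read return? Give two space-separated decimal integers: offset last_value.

Read 1: bits[0:9] width=9 -> value=178 (bin 010110010); offset now 9 = byte 1 bit 1; 23 bits remain
Read 2: bits[9:19] width=10 -> value=930 (bin 1110100010); offset now 19 = byte 2 bit 3; 13 bits remain
Read 3: bits[19:21] width=2 -> value=3 (bin 11); offset now 21 = byte 2 bit 5; 11 bits remain
Read 4: bits[21:26] width=5 -> value=27 (bin 11011); offset now 26 = byte 3 bit 2; 6 bits remain
Read 5: bits[26:32] width=6 -> value=20 (bin 010100); offset now 32 = byte 4 bit 0; 0 bits remain

Answer: 32 20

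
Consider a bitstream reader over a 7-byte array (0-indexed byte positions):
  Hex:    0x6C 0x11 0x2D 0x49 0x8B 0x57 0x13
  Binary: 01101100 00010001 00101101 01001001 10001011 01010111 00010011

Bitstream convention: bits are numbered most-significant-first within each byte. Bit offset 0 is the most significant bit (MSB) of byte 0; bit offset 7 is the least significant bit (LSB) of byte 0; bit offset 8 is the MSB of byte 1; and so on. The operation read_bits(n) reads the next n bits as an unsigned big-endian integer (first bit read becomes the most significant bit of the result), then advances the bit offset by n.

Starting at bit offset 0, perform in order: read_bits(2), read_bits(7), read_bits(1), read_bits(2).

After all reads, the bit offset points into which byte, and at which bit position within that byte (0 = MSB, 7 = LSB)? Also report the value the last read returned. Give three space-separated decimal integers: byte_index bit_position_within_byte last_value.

Answer: 1 4 1

Derivation:
Read 1: bits[0:2] width=2 -> value=1 (bin 01); offset now 2 = byte 0 bit 2; 54 bits remain
Read 2: bits[2:9] width=7 -> value=88 (bin 1011000); offset now 9 = byte 1 bit 1; 47 bits remain
Read 3: bits[9:10] width=1 -> value=0 (bin 0); offset now 10 = byte 1 bit 2; 46 bits remain
Read 4: bits[10:12] width=2 -> value=1 (bin 01); offset now 12 = byte 1 bit 4; 44 bits remain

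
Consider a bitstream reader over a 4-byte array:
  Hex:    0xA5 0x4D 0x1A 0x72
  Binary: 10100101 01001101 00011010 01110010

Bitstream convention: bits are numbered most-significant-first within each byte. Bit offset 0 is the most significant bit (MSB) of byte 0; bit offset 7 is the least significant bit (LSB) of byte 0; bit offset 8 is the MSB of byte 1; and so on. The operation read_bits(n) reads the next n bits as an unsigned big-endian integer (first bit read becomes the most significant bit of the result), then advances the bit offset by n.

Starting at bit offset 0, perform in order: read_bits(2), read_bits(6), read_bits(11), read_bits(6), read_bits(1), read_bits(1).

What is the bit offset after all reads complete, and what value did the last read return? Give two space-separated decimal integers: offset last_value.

Answer: 27 1

Derivation:
Read 1: bits[0:2] width=2 -> value=2 (bin 10); offset now 2 = byte 0 bit 2; 30 bits remain
Read 2: bits[2:8] width=6 -> value=37 (bin 100101); offset now 8 = byte 1 bit 0; 24 bits remain
Read 3: bits[8:19] width=11 -> value=616 (bin 01001101000); offset now 19 = byte 2 bit 3; 13 bits remain
Read 4: bits[19:25] width=6 -> value=52 (bin 110100); offset now 25 = byte 3 bit 1; 7 bits remain
Read 5: bits[25:26] width=1 -> value=1 (bin 1); offset now 26 = byte 3 bit 2; 6 bits remain
Read 6: bits[26:27] width=1 -> value=1 (bin 1); offset now 27 = byte 3 bit 3; 5 bits remain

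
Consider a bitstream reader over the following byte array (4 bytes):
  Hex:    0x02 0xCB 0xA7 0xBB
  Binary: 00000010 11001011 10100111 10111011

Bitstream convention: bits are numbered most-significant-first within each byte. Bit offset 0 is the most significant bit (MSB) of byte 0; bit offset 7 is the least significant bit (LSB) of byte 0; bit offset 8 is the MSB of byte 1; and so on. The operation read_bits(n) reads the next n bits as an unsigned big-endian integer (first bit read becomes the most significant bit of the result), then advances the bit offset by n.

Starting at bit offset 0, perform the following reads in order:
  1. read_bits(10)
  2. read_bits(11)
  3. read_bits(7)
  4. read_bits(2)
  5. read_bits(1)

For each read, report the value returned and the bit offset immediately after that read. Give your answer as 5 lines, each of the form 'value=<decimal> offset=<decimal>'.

Read 1: bits[0:10] width=10 -> value=11 (bin 0000001011); offset now 10 = byte 1 bit 2; 22 bits remain
Read 2: bits[10:21] width=11 -> value=372 (bin 00101110100); offset now 21 = byte 2 bit 5; 11 bits remain
Read 3: bits[21:28] width=7 -> value=123 (bin 1111011); offset now 28 = byte 3 bit 4; 4 bits remain
Read 4: bits[28:30] width=2 -> value=2 (bin 10); offset now 30 = byte 3 bit 6; 2 bits remain
Read 5: bits[30:31] width=1 -> value=1 (bin 1); offset now 31 = byte 3 bit 7; 1 bits remain

Answer: value=11 offset=10
value=372 offset=21
value=123 offset=28
value=2 offset=30
value=1 offset=31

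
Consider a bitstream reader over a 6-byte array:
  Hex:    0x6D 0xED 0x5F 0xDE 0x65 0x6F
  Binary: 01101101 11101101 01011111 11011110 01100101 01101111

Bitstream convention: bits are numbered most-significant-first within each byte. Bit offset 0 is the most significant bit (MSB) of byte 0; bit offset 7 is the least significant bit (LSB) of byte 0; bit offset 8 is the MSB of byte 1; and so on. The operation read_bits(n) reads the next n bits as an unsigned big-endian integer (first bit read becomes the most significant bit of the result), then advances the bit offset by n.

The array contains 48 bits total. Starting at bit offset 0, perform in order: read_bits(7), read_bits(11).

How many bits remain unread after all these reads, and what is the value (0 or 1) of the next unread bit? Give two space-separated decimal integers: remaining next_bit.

Answer: 30 0

Derivation:
Read 1: bits[0:7] width=7 -> value=54 (bin 0110110); offset now 7 = byte 0 bit 7; 41 bits remain
Read 2: bits[7:18] width=11 -> value=1973 (bin 11110110101); offset now 18 = byte 2 bit 2; 30 bits remain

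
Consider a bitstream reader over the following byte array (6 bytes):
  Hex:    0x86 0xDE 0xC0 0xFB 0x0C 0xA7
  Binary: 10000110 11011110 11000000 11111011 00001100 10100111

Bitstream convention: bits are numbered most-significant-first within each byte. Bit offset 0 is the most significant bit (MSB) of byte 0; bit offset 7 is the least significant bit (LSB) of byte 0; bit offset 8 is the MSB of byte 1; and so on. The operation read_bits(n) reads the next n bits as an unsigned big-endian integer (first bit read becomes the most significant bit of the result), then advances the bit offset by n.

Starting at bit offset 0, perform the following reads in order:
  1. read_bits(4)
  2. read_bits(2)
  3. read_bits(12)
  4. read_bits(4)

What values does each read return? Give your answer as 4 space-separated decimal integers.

Answer: 8 1 2939 0

Derivation:
Read 1: bits[0:4] width=4 -> value=8 (bin 1000); offset now 4 = byte 0 bit 4; 44 bits remain
Read 2: bits[4:6] width=2 -> value=1 (bin 01); offset now 6 = byte 0 bit 6; 42 bits remain
Read 3: bits[6:18] width=12 -> value=2939 (bin 101101111011); offset now 18 = byte 2 bit 2; 30 bits remain
Read 4: bits[18:22] width=4 -> value=0 (bin 0000); offset now 22 = byte 2 bit 6; 26 bits remain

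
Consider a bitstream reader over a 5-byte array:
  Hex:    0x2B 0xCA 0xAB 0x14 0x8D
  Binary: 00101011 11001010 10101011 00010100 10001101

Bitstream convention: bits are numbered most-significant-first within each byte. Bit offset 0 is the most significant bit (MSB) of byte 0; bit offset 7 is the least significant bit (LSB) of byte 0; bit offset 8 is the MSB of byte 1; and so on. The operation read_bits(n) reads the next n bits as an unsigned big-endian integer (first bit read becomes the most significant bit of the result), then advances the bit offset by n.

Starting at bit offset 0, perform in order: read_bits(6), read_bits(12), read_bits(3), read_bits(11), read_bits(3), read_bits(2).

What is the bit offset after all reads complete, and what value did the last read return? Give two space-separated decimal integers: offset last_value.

Read 1: bits[0:6] width=6 -> value=10 (bin 001010); offset now 6 = byte 0 bit 6; 34 bits remain
Read 2: bits[6:18] width=12 -> value=3882 (bin 111100101010); offset now 18 = byte 2 bit 2; 22 bits remain
Read 3: bits[18:21] width=3 -> value=5 (bin 101); offset now 21 = byte 2 bit 5; 19 bits remain
Read 4: bits[21:32] width=11 -> value=788 (bin 01100010100); offset now 32 = byte 4 bit 0; 8 bits remain
Read 5: bits[32:35] width=3 -> value=4 (bin 100); offset now 35 = byte 4 bit 3; 5 bits remain
Read 6: bits[35:37] width=2 -> value=1 (bin 01); offset now 37 = byte 4 bit 5; 3 bits remain

Answer: 37 1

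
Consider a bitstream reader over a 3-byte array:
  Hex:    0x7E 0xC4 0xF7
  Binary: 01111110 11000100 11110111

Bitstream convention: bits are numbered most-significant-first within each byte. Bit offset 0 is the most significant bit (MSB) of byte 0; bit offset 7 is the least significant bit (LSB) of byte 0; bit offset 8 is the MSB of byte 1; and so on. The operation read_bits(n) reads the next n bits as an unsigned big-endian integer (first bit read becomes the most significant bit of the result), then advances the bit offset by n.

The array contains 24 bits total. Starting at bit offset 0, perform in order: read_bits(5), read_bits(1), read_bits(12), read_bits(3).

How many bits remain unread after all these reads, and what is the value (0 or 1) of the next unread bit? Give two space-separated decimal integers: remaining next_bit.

Read 1: bits[0:5] width=5 -> value=15 (bin 01111); offset now 5 = byte 0 bit 5; 19 bits remain
Read 2: bits[5:6] width=1 -> value=1 (bin 1); offset now 6 = byte 0 bit 6; 18 bits remain
Read 3: bits[6:18] width=12 -> value=2835 (bin 101100010011); offset now 18 = byte 2 bit 2; 6 bits remain
Read 4: bits[18:21] width=3 -> value=6 (bin 110); offset now 21 = byte 2 bit 5; 3 bits remain

Answer: 3 1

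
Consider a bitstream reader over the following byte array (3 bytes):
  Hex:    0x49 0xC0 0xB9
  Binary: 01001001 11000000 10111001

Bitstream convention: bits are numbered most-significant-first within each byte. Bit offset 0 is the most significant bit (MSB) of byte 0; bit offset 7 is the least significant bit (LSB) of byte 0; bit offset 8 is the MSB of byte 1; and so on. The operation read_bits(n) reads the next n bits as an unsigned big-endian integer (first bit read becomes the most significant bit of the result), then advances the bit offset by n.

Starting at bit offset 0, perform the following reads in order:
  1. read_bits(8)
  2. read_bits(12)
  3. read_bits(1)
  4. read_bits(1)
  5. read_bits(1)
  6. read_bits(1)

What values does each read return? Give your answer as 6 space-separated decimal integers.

Read 1: bits[0:8] width=8 -> value=73 (bin 01001001); offset now 8 = byte 1 bit 0; 16 bits remain
Read 2: bits[8:20] width=12 -> value=3083 (bin 110000001011); offset now 20 = byte 2 bit 4; 4 bits remain
Read 3: bits[20:21] width=1 -> value=1 (bin 1); offset now 21 = byte 2 bit 5; 3 bits remain
Read 4: bits[21:22] width=1 -> value=0 (bin 0); offset now 22 = byte 2 bit 6; 2 bits remain
Read 5: bits[22:23] width=1 -> value=0 (bin 0); offset now 23 = byte 2 bit 7; 1 bits remain
Read 6: bits[23:24] width=1 -> value=1 (bin 1); offset now 24 = byte 3 bit 0; 0 bits remain

Answer: 73 3083 1 0 0 1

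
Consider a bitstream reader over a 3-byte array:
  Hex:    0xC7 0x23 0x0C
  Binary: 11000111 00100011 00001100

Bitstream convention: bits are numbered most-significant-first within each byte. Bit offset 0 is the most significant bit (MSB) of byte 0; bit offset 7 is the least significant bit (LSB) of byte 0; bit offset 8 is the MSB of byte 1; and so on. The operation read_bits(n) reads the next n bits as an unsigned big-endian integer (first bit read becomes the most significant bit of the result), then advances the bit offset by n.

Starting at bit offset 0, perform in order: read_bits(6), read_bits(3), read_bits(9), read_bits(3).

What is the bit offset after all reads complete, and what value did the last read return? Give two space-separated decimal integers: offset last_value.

Read 1: bits[0:6] width=6 -> value=49 (bin 110001); offset now 6 = byte 0 bit 6; 18 bits remain
Read 2: bits[6:9] width=3 -> value=6 (bin 110); offset now 9 = byte 1 bit 1; 15 bits remain
Read 3: bits[9:18] width=9 -> value=140 (bin 010001100); offset now 18 = byte 2 bit 2; 6 bits remain
Read 4: bits[18:21] width=3 -> value=1 (bin 001); offset now 21 = byte 2 bit 5; 3 bits remain

Answer: 21 1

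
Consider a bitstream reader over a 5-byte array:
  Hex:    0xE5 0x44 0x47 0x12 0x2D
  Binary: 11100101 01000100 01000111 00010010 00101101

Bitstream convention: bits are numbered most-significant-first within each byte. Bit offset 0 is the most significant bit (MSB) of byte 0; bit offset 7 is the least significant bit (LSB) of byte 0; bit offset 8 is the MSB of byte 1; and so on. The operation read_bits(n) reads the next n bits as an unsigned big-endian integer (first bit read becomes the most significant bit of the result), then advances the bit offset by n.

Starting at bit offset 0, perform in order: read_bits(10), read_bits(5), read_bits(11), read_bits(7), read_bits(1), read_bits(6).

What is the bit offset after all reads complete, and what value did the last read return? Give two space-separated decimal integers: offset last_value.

Read 1: bits[0:10] width=10 -> value=917 (bin 1110010101); offset now 10 = byte 1 bit 2; 30 bits remain
Read 2: bits[10:15] width=5 -> value=2 (bin 00010); offset now 15 = byte 1 bit 7; 25 bits remain
Read 3: bits[15:26] width=11 -> value=284 (bin 00100011100); offset now 26 = byte 3 bit 2; 14 bits remain
Read 4: bits[26:33] width=7 -> value=36 (bin 0100100); offset now 33 = byte 4 bit 1; 7 bits remain
Read 5: bits[33:34] width=1 -> value=0 (bin 0); offset now 34 = byte 4 bit 2; 6 bits remain
Read 6: bits[34:40] width=6 -> value=45 (bin 101101); offset now 40 = byte 5 bit 0; 0 bits remain

Answer: 40 45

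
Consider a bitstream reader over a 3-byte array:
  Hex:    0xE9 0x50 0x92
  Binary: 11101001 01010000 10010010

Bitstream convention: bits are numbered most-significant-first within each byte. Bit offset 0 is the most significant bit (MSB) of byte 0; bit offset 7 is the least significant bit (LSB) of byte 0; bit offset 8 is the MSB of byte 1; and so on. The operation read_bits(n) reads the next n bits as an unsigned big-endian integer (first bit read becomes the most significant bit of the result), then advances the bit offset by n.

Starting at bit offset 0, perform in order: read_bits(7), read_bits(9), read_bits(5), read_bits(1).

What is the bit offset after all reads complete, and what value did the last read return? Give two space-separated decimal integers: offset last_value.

Answer: 22 0

Derivation:
Read 1: bits[0:7] width=7 -> value=116 (bin 1110100); offset now 7 = byte 0 bit 7; 17 bits remain
Read 2: bits[7:16] width=9 -> value=336 (bin 101010000); offset now 16 = byte 2 bit 0; 8 bits remain
Read 3: bits[16:21] width=5 -> value=18 (bin 10010); offset now 21 = byte 2 bit 5; 3 bits remain
Read 4: bits[21:22] width=1 -> value=0 (bin 0); offset now 22 = byte 2 bit 6; 2 bits remain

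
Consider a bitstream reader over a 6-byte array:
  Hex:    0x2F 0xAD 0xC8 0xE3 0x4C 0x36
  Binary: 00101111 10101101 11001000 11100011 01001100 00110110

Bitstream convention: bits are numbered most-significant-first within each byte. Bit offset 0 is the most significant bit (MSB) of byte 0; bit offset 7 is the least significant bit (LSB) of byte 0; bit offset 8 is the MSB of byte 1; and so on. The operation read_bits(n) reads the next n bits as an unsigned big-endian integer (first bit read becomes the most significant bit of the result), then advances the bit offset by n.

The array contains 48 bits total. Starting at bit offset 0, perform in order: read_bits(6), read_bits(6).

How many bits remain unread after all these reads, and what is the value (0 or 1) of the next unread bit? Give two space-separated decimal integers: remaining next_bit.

Read 1: bits[0:6] width=6 -> value=11 (bin 001011); offset now 6 = byte 0 bit 6; 42 bits remain
Read 2: bits[6:12] width=6 -> value=58 (bin 111010); offset now 12 = byte 1 bit 4; 36 bits remain

Answer: 36 1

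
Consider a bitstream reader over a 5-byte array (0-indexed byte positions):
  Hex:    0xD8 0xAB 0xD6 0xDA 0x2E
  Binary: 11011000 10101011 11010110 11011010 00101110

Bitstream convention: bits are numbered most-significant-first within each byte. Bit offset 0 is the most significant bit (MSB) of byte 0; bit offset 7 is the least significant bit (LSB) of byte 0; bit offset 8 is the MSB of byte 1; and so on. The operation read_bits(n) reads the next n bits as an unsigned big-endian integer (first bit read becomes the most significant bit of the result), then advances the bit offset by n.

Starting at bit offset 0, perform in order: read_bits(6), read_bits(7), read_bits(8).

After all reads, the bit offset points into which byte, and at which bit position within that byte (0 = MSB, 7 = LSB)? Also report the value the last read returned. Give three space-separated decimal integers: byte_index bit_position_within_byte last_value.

Answer: 2 5 122

Derivation:
Read 1: bits[0:6] width=6 -> value=54 (bin 110110); offset now 6 = byte 0 bit 6; 34 bits remain
Read 2: bits[6:13] width=7 -> value=21 (bin 0010101); offset now 13 = byte 1 bit 5; 27 bits remain
Read 3: bits[13:21] width=8 -> value=122 (bin 01111010); offset now 21 = byte 2 bit 5; 19 bits remain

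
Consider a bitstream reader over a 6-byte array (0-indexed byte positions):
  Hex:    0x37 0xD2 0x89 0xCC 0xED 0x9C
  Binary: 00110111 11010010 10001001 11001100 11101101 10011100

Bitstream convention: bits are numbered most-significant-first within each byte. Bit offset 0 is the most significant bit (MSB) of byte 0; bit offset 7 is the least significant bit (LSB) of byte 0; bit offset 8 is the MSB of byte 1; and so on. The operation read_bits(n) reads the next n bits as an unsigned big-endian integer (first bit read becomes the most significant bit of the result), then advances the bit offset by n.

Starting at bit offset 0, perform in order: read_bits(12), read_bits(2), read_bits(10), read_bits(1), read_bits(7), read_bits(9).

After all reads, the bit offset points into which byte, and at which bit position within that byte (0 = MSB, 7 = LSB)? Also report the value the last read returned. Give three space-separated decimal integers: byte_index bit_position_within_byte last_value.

Answer: 5 1 475

Derivation:
Read 1: bits[0:12] width=12 -> value=893 (bin 001101111101); offset now 12 = byte 1 bit 4; 36 bits remain
Read 2: bits[12:14] width=2 -> value=0 (bin 00); offset now 14 = byte 1 bit 6; 34 bits remain
Read 3: bits[14:24] width=10 -> value=649 (bin 1010001001); offset now 24 = byte 3 bit 0; 24 bits remain
Read 4: bits[24:25] width=1 -> value=1 (bin 1); offset now 25 = byte 3 bit 1; 23 bits remain
Read 5: bits[25:32] width=7 -> value=76 (bin 1001100); offset now 32 = byte 4 bit 0; 16 bits remain
Read 6: bits[32:41] width=9 -> value=475 (bin 111011011); offset now 41 = byte 5 bit 1; 7 bits remain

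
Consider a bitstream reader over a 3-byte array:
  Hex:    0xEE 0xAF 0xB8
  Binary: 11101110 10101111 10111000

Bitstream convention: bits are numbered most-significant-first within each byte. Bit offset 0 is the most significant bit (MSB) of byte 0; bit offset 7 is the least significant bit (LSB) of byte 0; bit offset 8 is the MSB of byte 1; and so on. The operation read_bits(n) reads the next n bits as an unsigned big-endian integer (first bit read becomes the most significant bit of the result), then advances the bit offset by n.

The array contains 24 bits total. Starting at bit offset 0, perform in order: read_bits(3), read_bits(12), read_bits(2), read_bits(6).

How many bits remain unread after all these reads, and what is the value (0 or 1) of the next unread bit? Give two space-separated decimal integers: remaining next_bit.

Answer: 1 0

Derivation:
Read 1: bits[0:3] width=3 -> value=7 (bin 111); offset now 3 = byte 0 bit 3; 21 bits remain
Read 2: bits[3:15] width=12 -> value=1879 (bin 011101010111); offset now 15 = byte 1 bit 7; 9 bits remain
Read 3: bits[15:17] width=2 -> value=3 (bin 11); offset now 17 = byte 2 bit 1; 7 bits remain
Read 4: bits[17:23] width=6 -> value=28 (bin 011100); offset now 23 = byte 2 bit 7; 1 bits remain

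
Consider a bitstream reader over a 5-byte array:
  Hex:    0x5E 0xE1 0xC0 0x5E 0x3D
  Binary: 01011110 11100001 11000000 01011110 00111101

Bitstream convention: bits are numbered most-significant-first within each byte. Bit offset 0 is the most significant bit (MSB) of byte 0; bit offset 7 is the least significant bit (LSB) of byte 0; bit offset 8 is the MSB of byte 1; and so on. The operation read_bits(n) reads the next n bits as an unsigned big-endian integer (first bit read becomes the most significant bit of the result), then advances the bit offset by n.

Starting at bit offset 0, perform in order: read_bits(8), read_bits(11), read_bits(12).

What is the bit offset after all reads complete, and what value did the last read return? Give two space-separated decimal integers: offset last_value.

Answer: 31 47

Derivation:
Read 1: bits[0:8] width=8 -> value=94 (bin 01011110); offset now 8 = byte 1 bit 0; 32 bits remain
Read 2: bits[8:19] width=11 -> value=1806 (bin 11100001110); offset now 19 = byte 2 bit 3; 21 bits remain
Read 3: bits[19:31] width=12 -> value=47 (bin 000000101111); offset now 31 = byte 3 bit 7; 9 bits remain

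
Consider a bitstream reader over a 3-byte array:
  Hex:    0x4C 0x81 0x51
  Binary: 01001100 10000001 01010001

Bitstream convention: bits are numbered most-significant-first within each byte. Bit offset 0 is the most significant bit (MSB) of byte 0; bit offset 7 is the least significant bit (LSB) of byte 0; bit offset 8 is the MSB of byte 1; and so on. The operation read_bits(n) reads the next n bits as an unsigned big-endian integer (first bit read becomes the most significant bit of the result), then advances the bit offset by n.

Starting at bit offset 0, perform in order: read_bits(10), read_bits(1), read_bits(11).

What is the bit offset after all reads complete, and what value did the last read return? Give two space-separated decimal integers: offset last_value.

Answer: 22 84

Derivation:
Read 1: bits[0:10] width=10 -> value=306 (bin 0100110010); offset now 10 = byte 1 bit 2; 14 bits remain
Read 2: bits[10:11] width=1 -> value=0 (bin 0); offset now 11 = byte 1 bit 3; 13 bits remain
Read 3: bits[11:22] width=11 -> value=84 (bin 00001010100); offset now 22 = byte 2 bit 6; 2 bits remain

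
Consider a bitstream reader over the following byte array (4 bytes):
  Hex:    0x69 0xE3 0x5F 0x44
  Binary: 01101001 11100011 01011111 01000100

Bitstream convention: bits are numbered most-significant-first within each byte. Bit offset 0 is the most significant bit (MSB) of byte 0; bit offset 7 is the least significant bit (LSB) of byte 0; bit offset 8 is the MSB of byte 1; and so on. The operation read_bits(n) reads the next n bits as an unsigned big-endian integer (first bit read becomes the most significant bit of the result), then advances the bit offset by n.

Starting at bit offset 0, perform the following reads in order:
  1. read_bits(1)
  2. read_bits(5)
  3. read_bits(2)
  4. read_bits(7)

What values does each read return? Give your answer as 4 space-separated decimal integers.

Answer: 0 26 1 113

Derivation:
Read 1: bits[0:1] width=1 -> value=0 (bin 0); offset now 1 = byte 0 bit 1; 31 bits remain
Read 2: bits[1:6] width=5 -> value=26 (bin 11010); offset now 6 = byte 0 bit 6; 26 bits remain
Read 3: bits[6:8] width=2 -> value=1 (bin 01); offset now 8 = byte 1 bit 0; 24 bits remain
Read 4: bits[8:15] width=7 -> value=113 (bin 1110001); offset now 15 = byte 1 bit 7; 17 bits remain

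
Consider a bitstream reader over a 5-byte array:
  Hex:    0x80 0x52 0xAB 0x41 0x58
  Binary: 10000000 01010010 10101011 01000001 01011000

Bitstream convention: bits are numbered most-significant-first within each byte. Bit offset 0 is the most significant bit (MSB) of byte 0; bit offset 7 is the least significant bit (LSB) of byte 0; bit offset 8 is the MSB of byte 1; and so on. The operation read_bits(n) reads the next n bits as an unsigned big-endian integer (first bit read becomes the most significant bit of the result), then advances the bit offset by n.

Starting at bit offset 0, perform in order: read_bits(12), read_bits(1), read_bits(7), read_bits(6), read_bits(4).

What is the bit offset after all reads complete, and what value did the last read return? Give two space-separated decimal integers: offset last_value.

Answer: 30 0

Derivation:
Read 1: bits[0:12] width=12 -> value=2053 (bin 100000000101); offset now 12 = byte 1 bit 4; 28 bits remain
Read 2: bits[12:13] width=1 -> value=0 (bin 0); offset now 13 = byte 1 bit 5; 27 bits remain
Read 3: bits[13:20] width=7 -> value=42 (bin 0101010); offset now 20 = byte 2 bit 4; 20 bits remain
Read 4: bits[20:26] width=6 -> value=45 (bin 101101); offset now 26 = byte 3 bit 2; 14 bits remain
Read 5: bits[26:30] width=4 -> value=0 (bin 0000); offset now 30 = byte 3 bit 6; 10 bits remain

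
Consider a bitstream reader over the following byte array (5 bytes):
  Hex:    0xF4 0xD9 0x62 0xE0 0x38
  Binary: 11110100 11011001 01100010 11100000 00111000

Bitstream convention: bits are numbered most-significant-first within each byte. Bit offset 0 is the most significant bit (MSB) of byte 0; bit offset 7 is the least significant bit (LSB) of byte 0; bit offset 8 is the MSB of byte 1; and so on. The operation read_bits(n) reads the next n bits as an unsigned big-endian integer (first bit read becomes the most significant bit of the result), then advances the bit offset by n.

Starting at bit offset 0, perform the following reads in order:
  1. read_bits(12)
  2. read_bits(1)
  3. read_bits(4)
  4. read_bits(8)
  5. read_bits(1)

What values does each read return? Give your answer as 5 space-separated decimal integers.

Read 1: bits[0:12] width=12 -> value=3917 (bin 111101001101); offset now 12 = byte 1 bit 4; 28 bits remain
Read 2: bits[12:13] width=1 -> value=1 (bin 1); offset now 13 = byte 1 bit 5; 27 bits remain
Read 3: bits[13:17] width=4 -> value=2 (bin 0010); offset now 17 = byte 2 bit 1; 23 bits remain
Read 4: bits[17:25] width=8 -> value=197 (bin 11000101); offset now 25 = byte 3 bit 1; 15 bits remain
Read 5: bits[25:26] width=1 -> value=1 (bin 1); offset now 26 = byte 3 bit 2; 14 bits remain

Answer: 3917 1 2 197 1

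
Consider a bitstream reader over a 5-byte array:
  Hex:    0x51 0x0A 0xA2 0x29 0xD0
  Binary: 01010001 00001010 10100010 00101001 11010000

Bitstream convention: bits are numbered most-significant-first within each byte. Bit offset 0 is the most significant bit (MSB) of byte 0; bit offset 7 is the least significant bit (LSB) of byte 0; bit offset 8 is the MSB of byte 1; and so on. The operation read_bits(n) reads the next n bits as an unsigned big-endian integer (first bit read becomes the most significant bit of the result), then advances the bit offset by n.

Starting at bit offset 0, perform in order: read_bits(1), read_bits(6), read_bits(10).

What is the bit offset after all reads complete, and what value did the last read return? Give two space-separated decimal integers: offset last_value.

Read 1: bits[0:1] width=1 -> value=0 (bin 0); offset now 1 = byte 0 bit 1; 39 bits remain
Read 2: bits[1:7] width=6 -> value=40 (bin 101000); offset now 7 = byte 0 bit 7; 33 bits remain
Read 3: bits[7:17] width=10 -> value=533 (bin 1000010101); offset now 17 = byte 2 bit 1; 23 bits remain

Answer: 17 533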